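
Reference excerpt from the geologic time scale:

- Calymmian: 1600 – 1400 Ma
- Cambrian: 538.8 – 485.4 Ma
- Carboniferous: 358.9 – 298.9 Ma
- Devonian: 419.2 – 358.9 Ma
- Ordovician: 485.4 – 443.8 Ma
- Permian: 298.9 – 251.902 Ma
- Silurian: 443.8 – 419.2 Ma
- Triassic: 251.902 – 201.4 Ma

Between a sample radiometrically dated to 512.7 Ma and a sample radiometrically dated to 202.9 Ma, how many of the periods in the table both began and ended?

The older date is 512.7 Ma and the younger is 202.9 Ma.
Periods with start < 512.7 and end > 202.9 Ma: Ordovician (485.4–443.8), Silurian (443.8–419.2), Devonian (419.2–358.9), Carboniferous (358.9–298.9), Permian (298.9–251.902).
That is 5 complete periods.

5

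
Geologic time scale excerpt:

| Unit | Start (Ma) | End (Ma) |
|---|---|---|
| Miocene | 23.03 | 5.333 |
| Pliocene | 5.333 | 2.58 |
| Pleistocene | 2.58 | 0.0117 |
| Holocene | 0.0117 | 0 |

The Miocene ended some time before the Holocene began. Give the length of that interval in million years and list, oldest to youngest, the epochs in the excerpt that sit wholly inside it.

End of Miocene = 5.333 Ma; start of Holocene = 0.0117 Ma.
Gap = 5.333 − 0.0117 = 5.3213 Myr.
Epochs wholly inside 5.333–0.0117 Ma: Pliocene (5.333–2.58), Pleistocene (2.58–0.0117).

5.3213 million years; Pliocene, Pleistocene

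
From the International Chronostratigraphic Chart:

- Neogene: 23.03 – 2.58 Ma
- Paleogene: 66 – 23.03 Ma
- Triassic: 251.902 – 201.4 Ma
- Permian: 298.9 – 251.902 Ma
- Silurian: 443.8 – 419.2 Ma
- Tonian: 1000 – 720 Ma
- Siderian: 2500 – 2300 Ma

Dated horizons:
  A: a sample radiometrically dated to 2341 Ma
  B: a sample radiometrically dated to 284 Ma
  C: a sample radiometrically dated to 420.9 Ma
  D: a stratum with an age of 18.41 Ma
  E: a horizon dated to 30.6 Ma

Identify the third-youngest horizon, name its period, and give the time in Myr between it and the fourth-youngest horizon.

B, in the Permian; 136.9 million years to C

Sorted youngest-first by Ma: D (18.41), E (30.6), B (284), C (420.9), A (2341).
The third youngest is B at 284 Ma, which lies in 298.9–251.902 Ma: the Permian.
The fourth youngest is C at 420.9 Ma; separation = |284 − 420.9| = 136.9 Myr.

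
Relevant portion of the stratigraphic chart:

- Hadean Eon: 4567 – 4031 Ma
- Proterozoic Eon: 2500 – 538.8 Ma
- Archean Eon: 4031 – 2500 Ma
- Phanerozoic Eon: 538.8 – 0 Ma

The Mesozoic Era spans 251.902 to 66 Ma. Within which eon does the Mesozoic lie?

The Mesozoic (251.902–66 Ma) lies entirely within 538.8–0 Ma, the Phanerozoic Eon.

Phanerozoic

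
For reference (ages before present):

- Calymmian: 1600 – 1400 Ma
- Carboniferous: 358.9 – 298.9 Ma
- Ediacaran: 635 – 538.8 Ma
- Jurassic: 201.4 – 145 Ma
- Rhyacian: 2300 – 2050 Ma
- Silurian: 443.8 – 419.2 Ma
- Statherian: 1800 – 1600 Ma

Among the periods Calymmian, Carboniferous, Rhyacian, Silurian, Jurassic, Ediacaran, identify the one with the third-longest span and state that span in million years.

Start − end for each: Calymmian 1600 − 1400 = 200; Carboniferous 358.9 − 298.9 = 60; Rhyacian 2300 − 2050 = 250; Silurian 443.8 − 419.2 = 24.6; Jurassic 201.4 − 145 = 56.4; Ediacaran 635 − 538.8 = 96.2.
Ranking these from longest: Rhyacian > Calymmian > Ediacaran > Carboniferous > Jurassic > Silurian.
Position 3 in that ranking is Ediacaran, which lasted 96.2 Myr.

Ediacaran, 96.2 million years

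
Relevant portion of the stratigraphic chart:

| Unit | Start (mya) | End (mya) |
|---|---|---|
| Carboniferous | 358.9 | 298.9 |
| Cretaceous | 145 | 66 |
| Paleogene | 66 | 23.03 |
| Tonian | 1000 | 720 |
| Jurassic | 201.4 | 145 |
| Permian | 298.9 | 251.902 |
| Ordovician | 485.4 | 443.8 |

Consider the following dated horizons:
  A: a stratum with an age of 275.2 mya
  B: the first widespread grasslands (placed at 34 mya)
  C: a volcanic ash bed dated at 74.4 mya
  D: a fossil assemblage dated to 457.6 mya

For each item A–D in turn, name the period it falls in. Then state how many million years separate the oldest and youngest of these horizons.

Match each age against the start–end ranges in the excerpt: A = 275.2 Ma → Permian (298.9–251.902); B = 34 Ma → Paleogene (66–23.03); C = 74.4 Ma → Cretaceous (145–66); D = 457.6 Ma → Ordovician (485.4–443.8).
The largest age is 457.6 Ma and the smallest is 34 Ma; their difference is 423.6 Myr.

A — Permian; B — Paleogene; C — Cretaceous; D — Ordovician; span 423.6 million years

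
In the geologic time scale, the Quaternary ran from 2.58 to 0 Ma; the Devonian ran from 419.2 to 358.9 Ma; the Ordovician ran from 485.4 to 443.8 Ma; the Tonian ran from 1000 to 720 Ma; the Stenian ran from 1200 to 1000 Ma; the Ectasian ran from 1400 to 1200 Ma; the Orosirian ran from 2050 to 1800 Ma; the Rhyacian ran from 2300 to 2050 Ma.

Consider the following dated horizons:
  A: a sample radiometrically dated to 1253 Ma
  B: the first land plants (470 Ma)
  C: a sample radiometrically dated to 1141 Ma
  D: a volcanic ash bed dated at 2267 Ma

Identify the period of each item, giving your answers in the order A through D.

Match each age against the start–end ranges in the excerpt: A = 1253 Ma → Ectasian (1400–1200); B = 470 Ma → Ordovician (485.4–443.8); C = 1141 Ma → Stenian (1200–1000); D = 2267 Ma → Rhyacian (2300–2050).

A — Ectasian; B — Ordovician; C — Stenian; D — Rhyacian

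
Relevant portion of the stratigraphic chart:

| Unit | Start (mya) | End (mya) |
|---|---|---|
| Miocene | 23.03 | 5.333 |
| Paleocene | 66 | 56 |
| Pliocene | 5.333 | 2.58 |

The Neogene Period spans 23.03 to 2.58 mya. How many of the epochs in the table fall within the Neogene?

Epochs inside 23.03–2.58 Ma: Miocene, Pliocene — 2 in total.

2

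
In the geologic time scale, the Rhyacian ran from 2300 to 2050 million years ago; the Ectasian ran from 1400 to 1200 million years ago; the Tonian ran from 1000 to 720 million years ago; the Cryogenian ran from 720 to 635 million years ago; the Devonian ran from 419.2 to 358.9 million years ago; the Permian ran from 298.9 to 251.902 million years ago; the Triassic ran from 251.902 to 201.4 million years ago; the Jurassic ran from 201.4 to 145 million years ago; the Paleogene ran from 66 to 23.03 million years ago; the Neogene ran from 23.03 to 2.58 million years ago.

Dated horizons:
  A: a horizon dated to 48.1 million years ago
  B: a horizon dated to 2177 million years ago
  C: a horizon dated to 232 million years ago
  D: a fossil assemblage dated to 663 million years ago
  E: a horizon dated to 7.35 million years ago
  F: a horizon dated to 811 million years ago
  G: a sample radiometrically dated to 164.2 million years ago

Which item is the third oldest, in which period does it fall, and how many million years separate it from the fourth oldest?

Sorted oldest-first by Ma: B (2177), F (811), D (663), C (232), G (164.2), A (48.1), E (7.35).
The third oldest is D at 663 Ma, which lies in 720–635 Ma: the Cryogenian.
The fourth oldest is C at 232 Ma; separation = |663 − 232| = 431 Myr.

D, in the Cryogenian; 431 million years to C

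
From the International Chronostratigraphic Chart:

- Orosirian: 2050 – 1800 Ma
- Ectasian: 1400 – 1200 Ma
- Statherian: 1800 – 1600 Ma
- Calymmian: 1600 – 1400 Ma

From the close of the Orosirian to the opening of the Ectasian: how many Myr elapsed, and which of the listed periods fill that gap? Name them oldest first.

400 million years; Statherian, Calymmian

The Orosirian closes at 1800 Ma and the Ectasian opens at 1400 Ma, so the interval is 1800 − 1400 = 400 Myr.
A period fits inside if it starts at or after 1800 Ma and ends at or before 1400 Ma; oldest first that gives Statherian, Calymmian.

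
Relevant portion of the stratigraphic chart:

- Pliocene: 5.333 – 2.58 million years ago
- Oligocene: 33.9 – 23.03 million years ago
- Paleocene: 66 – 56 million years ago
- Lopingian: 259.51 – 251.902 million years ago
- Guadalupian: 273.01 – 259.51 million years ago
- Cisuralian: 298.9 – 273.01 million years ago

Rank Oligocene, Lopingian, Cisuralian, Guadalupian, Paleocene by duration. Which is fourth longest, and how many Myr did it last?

Durations: Oligocene 10.87; Lopingian 7.608; Cisuralian 25.89; Guadalupian 13.5; Paleocene 10 Myr.
Sorted longest-first: Cisuralian (25.89), Guadalupian (13.5), Oligocene (10.87), Paleocene (10), Lopingian (7.608).
The fourth longest is Paleocene at 10 Myr.

Paleocene, 10 million years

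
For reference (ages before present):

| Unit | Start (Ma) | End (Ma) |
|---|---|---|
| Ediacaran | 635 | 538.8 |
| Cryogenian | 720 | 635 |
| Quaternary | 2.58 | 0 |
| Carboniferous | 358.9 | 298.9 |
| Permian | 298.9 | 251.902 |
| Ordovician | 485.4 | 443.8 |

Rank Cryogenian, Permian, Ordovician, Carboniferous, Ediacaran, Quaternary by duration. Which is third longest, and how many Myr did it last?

Carboniferous, 60 million years

Durations: Cryogenian 85; Permian 46.998; Ordovician 41.6; Carboniferous 60; Ediacaran 96.2; Quaternary 2.58 Myr.
Sorted longest-first: Ediacaran (96.2), Cryogenian (85), Carboniferous (60), Permian (46.998), Ordovician (41.6), Quaternary (2.58).
The third longest is Carboniferous at 60 Myr.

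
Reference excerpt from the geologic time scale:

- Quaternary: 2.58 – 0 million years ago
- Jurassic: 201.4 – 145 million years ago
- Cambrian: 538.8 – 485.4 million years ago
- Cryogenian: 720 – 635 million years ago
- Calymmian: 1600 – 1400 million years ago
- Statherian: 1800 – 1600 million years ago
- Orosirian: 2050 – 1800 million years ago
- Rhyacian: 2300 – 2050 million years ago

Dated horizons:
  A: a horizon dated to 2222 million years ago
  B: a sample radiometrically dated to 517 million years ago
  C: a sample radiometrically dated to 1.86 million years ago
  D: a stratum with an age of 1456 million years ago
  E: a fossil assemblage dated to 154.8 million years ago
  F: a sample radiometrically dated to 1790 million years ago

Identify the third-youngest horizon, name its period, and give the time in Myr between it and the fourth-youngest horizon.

Sorted youngest-first by Ma: C (1.86), E (154.8), B (517), D (1456), F (1790), A (2222).
The third youngest is B at 517 Ma, which lies in 538.8–485.4 Ma: the Cambrian.
The fourth youngest is D at 1456 Ma; separation = |517 − 1456| = 939 Myr.

B, in the Cambrian; 939 million years to D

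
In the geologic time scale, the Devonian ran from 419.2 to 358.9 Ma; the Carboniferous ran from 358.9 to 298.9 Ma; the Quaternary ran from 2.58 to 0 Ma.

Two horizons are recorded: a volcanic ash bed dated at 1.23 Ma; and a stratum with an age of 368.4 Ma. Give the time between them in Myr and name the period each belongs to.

Elapsed time: 368.4 − 1.23 = 367.17 Myr.
1.23 Ma lies within 2.58–0 Ma: Quaternary.
368.4 Ma lies within 419.2–358.9 Ma: Devonian.

367.17 million years apart; the first in the Quaternary, the second in the Devonian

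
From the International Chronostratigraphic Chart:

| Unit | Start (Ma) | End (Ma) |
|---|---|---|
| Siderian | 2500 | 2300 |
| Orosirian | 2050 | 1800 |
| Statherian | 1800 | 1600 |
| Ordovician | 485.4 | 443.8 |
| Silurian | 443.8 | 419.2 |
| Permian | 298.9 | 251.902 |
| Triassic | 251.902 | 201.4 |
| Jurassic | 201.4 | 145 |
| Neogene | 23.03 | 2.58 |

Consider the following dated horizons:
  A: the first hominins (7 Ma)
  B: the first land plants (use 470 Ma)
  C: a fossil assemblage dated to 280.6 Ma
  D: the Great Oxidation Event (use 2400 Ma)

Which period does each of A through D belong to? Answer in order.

A: 7 Ma lies in 23.03–2.58 Ma, so Neogene.
B: 470 Ma lies in 485.4–443.8 Ma, so Ordovician.
C: 280.6 Ma lies in 298.9–251.902 Ma, so Permian.
D: 2400 Ma lies in 2500–2300 Ma, so Siderian.

A — Neogene; B — Ordovician; C — Permian; D — Siderian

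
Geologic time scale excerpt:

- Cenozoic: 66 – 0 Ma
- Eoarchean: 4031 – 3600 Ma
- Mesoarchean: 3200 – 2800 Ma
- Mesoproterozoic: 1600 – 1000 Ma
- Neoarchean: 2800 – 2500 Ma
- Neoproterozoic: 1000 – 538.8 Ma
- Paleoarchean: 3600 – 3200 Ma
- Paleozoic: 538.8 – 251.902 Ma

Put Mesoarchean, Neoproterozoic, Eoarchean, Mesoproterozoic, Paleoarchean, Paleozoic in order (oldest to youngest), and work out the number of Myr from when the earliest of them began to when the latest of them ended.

Eoarchean → Paleoarchean → Mesoarchean → Mesoproterozoic → Neoproterozoic → Paleozoic; total span 3779.098 Myr

Start ages (Ma): Eoarchean 4031, Paleoarchean 3600, Mesoarchean 3200, Mesoproterozoic 1600, Neoproterozoic 1000, Paleozoic 538.8.
Ordered oldest to youngest: Eoarchean, Paleoarchean, Mesoarchean, Mesoproterozoic, Neoproterozoic, Paleozoic.
Span = 4031 − 251.902 = 3779.098 Myr.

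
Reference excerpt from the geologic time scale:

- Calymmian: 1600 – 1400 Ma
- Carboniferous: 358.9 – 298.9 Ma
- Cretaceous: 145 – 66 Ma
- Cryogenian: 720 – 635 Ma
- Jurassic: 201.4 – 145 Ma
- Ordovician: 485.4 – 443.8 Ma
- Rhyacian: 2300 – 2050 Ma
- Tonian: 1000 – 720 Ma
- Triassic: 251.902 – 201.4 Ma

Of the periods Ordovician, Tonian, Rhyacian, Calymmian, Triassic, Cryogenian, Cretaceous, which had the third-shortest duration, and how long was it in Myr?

Durations: Ordovician 41.6; Tonian 280; Rhyacian 250; Calymmian 200; Triassic 50.502; Cryogenian 85; Cretaceous 79 Myr.
Sorted shortest-first: Ordovician (41.6), Triassic (50.502), Cretaceous (79), Cryogenian (85), Calymmian (200), Rhyacian (250), Tonian (280).
The third shortest is Cretaceous at 79 Myr.

Cretaceous, 79 million years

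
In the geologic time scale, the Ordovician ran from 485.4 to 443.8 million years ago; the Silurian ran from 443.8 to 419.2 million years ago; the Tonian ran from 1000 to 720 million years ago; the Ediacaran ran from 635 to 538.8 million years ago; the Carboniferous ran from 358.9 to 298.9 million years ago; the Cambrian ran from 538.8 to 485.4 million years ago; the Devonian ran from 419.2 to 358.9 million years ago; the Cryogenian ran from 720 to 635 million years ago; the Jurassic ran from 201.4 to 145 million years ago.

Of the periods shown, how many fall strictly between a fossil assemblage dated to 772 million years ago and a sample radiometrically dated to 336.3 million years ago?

The older date is 772 Ma and the younger is 336.3 Ma.
Periods with start < 772 and end > 336.3 Ma: Cryogenian (720–635), Ediacaran (635–538.8), Cambrian (538.8–485.4), Ordovician (485.4–443.8), Silurian (443.8–419.2), Devonian (419.2–358.9).
That is 6 complete periods.

6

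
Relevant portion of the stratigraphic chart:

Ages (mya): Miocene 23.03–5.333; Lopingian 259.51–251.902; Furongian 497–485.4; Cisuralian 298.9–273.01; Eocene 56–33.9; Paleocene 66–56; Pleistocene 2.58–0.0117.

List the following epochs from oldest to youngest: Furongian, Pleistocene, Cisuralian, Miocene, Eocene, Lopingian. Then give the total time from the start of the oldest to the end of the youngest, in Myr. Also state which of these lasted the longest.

Furongian, Cisuralian, Lopingian, Eocene, Miocene, Pleistocene; total span 496.9883 Myr; longest is Cisuralian

From the excerpt: Furongian 497–485.4; Pleistocene 2.58–0.0117; Cisuralian 298.9–273.01; Miocene 23.03–5.333; Eocene 56–33.9; Lopingian 259.51–251.902 (Ma).
Larger Ma is earlier, so the oldest is Furongian and the youngest is Pleistocene; oldest to youngest: Furongian, Cisuralian, Lopingian, Eocene, Miocene, Pleistocene.
Oldest start 497 minus youngest end 0.0117 gives 496.9883 Myr overall.
Individual lengths (start − end): Miocene 17.697; Eocene 22.1; Cisuralian 25.89; Lopingian 7.608; Pleistocene 2.5683; Furongian 11.6. The largest is Cisuralian at 25.89 Myr.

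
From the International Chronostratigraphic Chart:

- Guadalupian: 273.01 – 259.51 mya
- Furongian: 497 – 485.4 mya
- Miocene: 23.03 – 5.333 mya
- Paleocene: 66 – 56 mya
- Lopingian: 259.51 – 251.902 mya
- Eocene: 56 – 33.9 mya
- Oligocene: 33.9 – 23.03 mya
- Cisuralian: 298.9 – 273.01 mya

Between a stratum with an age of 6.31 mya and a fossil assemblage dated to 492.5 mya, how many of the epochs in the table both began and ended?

492.5 Ma sits inside the Furongian (497–485.4) and 6.31 Ma inside the Miocene (23.03–5.333); neither of those is wholly between the two dates.
The listed epochs lying completely between them are Cisuralian, Guadalupian, Lopingian, Paleocene, Eocene, Oligocene — 6 in all.

6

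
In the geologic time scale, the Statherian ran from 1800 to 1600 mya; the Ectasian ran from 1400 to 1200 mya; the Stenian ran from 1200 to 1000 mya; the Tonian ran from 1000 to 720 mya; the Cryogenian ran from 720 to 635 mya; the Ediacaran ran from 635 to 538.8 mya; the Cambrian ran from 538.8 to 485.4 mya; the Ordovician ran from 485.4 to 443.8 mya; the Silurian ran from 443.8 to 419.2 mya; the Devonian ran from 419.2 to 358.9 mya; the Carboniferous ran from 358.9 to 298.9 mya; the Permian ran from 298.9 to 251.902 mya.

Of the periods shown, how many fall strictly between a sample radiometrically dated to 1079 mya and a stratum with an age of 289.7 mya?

8

1079 Ma sits inside the Stenian (1200–1000) and 289.7 Ma inside the Permian (298.9–251.902); neither of those is wholly between the two dates.
The listed periods lying completely between them are Tonian, Cryogenian, Ediacaran, Cambrian, Ordovician, Silurian, Devonian, Carboniferous — 8 in all.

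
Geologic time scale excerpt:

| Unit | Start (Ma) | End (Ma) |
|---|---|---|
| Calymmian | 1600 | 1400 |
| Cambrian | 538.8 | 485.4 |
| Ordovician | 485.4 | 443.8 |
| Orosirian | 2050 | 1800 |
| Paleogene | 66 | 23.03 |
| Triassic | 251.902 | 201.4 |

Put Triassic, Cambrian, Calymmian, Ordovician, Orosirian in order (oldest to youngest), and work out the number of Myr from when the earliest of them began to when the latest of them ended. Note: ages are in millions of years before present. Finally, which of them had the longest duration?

Start ages (Ma): Orosirian 2050, Calymmian 1600, Cambrian 538.8, Ordovician 485.4, Triassic 251.902.
Ordered oldest to youngest: Orosirian, Calymmian, Cambrian, Ordovician, Triassic.
Span = 2050 − 201.4 = 1848.6 Myr.
Durations: Calymmian 200, Cambrian 53.4, Triassic 50.502, Orosirian 250, Ordovician 41.6 → longest is Orosirian (250 Myr).

Orosirian → Calymmian → Cambrian → Ordovician → Triassic; total span 1848.6 Myr; longest is Orosirian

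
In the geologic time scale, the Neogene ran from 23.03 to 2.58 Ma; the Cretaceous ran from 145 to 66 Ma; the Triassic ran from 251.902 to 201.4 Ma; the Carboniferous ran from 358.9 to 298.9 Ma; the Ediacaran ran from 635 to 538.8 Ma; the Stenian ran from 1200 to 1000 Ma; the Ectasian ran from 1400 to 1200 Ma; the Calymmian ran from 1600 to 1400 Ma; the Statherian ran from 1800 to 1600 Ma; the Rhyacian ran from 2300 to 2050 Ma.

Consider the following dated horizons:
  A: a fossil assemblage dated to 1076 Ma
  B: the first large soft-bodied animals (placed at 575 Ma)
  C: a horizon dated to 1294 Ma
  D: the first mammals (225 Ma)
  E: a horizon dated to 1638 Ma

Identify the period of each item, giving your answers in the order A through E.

A — Stenian; B — Ediacaran; C — Ectasian; D — Triassic; E — Statherian

Match each age against the start–end ranges in the excerpt: A = 1076 Ma → Stenian (1200–1000); B = 575 Ma → Ediacaran (635–538.8); C = 1294 Ma → Ectasian (1400–1200); D = 225 Ma → Triassic (251.902–201.4); E = 1638 Ma → Statherian (1800–1600).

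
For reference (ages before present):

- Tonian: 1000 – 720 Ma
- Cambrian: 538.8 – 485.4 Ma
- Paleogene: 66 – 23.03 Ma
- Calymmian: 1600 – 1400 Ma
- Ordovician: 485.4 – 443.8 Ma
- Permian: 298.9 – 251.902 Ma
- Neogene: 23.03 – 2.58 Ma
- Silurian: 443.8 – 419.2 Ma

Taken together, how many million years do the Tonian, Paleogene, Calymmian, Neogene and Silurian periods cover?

568.02 million years

Duration is start − end for each: (1000 − 720) + (66 − 23.03) + (1600 − 1400) + (23.03 − 2.58) + (443.8 − 419.2).
That is 280 + 42.97 + 200 + 20.45 + 24.6, which totals 568.02 million years.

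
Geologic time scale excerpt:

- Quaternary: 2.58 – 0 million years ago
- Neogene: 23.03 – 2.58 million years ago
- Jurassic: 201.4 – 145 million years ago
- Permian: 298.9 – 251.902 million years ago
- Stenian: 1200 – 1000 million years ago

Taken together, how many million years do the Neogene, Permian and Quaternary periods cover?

Duration is start − end for each: (23.03 − 2.58) + (298.9 − 251.902) + (2.58 − 0).
That is 20.45 + 46.998 + 2.58, which totals 70.028 million years.

70.028 million years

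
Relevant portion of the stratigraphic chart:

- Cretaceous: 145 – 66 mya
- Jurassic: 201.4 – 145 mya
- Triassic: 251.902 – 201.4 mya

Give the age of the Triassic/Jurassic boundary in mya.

The Triassic ends and the Jurassic begins at 201.4 mya.

201.4 mya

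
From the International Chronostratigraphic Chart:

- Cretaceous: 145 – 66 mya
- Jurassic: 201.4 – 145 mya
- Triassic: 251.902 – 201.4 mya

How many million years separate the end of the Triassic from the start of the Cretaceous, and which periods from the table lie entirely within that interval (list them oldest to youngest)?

The Triassic closes at 201.4 Ma and the Cretaceous opens at 145 Ma, so the interval is 201.4 − 145 = 56.4 Myr.
A period fits inside if it starts at or after 201.4 Ma and ends at or before 145 Ma; oldest first that gives Jurassic.

56.4 million years; Jurassic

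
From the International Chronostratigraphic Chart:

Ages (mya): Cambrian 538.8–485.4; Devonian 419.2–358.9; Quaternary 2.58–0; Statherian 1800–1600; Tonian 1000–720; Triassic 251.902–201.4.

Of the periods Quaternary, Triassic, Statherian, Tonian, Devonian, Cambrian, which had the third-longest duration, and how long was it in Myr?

Durations: Quaternary 2.58; Triassic 50.502; Statherian 200; Tonian 280; Devonian 60.3; Cambrian 53.4 Myr.
Sorted longest-first: Tonian (280), Statherian (200), Devonian (60.3), Cambrian (53.4), Triassic (50.502), Quaternary (2.58).
The third longest is Devonian at 60.3 Myr.

Devonian, 60.3 million years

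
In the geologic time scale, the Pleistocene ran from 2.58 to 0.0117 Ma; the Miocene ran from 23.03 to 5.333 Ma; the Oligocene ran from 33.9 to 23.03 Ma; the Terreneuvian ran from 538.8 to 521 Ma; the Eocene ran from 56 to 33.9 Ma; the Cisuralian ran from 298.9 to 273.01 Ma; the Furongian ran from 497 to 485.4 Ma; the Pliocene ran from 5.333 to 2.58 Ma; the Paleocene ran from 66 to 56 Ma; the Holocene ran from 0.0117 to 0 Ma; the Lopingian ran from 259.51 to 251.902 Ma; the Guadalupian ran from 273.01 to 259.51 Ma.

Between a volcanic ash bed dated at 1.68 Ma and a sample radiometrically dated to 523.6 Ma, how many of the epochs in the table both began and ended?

9

The older date is 523.6 Ma and the younger is 1.68 Ma.
Epochs with start < 523.6 and end > 1.68 Ma: Furongian (497–485.4), Cisuralian (298.9–273.01), Guadalupian (273.01–259.51), Lopingian (259.51–251.902), Paleocene (66–56), Eocene (56–33.9), Oligocene (33.9–23.03), Miocene (23.03–5.333), Pliocene (5.333–2.58).
That is 9 complete epochs.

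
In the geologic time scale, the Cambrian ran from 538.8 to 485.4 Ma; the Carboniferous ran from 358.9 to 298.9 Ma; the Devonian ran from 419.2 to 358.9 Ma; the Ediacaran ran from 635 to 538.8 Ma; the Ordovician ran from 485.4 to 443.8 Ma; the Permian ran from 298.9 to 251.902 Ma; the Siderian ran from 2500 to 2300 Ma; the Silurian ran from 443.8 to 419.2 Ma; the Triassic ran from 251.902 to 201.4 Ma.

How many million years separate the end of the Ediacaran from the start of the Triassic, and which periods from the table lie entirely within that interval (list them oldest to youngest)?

The Ediacaran closes at 538.8 Ma and the Triassic opens at 251.902 Ma, so the interval is 538.8 − 251.902 = 286.898 Myr.
A period fits inside if it starts at or after 538.8 Ma and ends at or before 251.902 Ma; oldest first that gives Cambrian, Ordovician, Silurian, Devonian, Carboniferous, Permian.

286.898 million years; Cambrian, Ordovician, Silurian, Devonian, Carboniferous, Permian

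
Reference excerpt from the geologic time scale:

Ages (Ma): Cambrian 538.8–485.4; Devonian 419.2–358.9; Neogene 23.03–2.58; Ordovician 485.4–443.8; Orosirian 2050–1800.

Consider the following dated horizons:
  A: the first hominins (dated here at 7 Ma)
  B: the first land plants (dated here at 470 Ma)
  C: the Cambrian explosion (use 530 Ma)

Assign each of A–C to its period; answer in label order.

A — Neogene; B — Ordovician; C — Cambrian

Match each age against the start–end ranges in the excerpt: A = 7 Ma → Neogene (23.03–2.58); B = 470 Ma → Ordovician (485.4–443.8); C = 530 Ma → Cambrian (538.8–485.4).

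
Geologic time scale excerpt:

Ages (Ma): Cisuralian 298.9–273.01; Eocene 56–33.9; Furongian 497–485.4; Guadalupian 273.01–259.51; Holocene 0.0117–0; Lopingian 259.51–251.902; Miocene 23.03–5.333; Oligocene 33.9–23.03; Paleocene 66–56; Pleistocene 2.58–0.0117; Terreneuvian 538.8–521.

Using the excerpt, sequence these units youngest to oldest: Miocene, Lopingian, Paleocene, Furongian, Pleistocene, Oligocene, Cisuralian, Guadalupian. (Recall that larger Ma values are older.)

Sorting by start age (ascending Ma, since larger Ma = older): Pleistocene began 2.58, Miocene began 23.03, Oligocene began 33.9, Paleocene began 66, Lopingian began 259.51, Guadalupian began 273.01, Cisuralian began 298.9, Furongian began 497.

Pleistocene, then Miocene, then Oligocene, then Paleocene, then Lopingian, then Guadalupian, then Cisuralian, then Furongian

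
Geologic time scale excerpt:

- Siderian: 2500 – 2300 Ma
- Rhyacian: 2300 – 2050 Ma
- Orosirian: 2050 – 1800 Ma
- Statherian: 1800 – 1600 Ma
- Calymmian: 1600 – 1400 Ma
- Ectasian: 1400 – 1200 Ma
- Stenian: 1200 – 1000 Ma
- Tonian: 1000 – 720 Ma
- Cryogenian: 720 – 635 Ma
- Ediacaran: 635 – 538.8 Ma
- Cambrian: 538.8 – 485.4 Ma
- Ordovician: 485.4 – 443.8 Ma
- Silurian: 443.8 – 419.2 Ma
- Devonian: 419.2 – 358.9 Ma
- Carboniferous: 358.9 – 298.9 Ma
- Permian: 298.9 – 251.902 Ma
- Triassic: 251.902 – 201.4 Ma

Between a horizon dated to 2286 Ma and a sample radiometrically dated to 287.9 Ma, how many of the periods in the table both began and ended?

2286 Ma sits inside the Rhyacian (2300–2050) and 287.9 Ma inside the Permian (298.9–251.902); neither of those is wholly between the two dates.
The listed periods lying completely between them are Orosirian, Statherian, Calymmian, Ectasian, Stenian, Tonian, Cryogenian, Ediacaran, Cambrian, Ordovician, Silurian, Devonian, Carboniferous — 13 in all.

13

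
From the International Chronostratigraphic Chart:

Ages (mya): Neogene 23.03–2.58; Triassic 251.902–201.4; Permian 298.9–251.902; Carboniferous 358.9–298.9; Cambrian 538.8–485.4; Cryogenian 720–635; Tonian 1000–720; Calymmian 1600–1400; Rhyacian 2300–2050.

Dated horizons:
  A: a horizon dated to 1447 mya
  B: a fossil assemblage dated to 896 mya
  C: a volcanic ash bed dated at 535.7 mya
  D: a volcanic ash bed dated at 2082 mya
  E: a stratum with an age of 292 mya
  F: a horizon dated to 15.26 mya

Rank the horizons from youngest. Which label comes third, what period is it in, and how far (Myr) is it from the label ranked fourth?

Sorted youngest-first by Ma: F (15.26), E (292), C (535.7), B (896), A (1447), D (2082).
The third youngest is C at 535.7 Ma, which lies in 538.8–485.4 Ma: the Cambrian.
The fourth youngest is B at 896 Ma; separation = |535.7 − 896| = 360.3 Myr.

C, in the Cambrian; 360.3 million years to B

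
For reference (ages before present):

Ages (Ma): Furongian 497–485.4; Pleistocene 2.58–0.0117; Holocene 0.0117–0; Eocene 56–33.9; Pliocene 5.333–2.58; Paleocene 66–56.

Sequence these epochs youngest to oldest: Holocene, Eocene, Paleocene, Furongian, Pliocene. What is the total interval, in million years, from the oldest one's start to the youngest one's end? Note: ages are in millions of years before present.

Holocene, Pliocene, Eocene, Paleocene, Furongian; total span 497 Myr

From the excerpt: Holocene 0.0117–0; Eocene 56–33.9; Paleocene 66–56; Furongian 497–485.4; Pliocene 5.333–2.58 (Ma).
Larger Ma is earlier, so the oldest is Furongian and the youngest is Holocene; youngest to oldest: Holocene, Pliocene, Eocene, Paleocene, Furongian.
Oldest start 497 minus youngest end 0 gives 497 Myr overall.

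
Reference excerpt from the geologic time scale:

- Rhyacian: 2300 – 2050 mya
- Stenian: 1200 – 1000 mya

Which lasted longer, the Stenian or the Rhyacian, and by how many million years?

Stenian: 1200 − 1000 = 200 Myr.
Rhyacian: 2300 − 2050 = 250 Myr.
Difference: 250 − 200 = 50 Myr, so the Rhyacian was longer.

Rhyacian, by 50 million years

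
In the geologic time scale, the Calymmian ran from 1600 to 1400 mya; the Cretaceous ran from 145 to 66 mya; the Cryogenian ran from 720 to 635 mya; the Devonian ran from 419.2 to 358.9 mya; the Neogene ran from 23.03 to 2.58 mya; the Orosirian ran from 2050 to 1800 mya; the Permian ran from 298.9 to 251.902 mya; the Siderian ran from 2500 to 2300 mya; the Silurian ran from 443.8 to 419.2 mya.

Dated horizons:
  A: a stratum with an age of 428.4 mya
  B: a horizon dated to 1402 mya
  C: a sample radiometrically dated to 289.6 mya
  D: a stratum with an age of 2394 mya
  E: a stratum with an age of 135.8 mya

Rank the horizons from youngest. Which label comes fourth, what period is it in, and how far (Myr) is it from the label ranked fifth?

Sorted youngest-first by Ma: E (135.8), C (289.6), A (428.4), B (1402), D (2394).
The fourth youngest is B at 1402 Ma, which lies in 1600–1400 Ma: the Calymmian.
The fifth youngest is D at 2394 Ma; separation = |1402 − 2394| = 992 Myr.

B, in the Calymmian; 992 million years to D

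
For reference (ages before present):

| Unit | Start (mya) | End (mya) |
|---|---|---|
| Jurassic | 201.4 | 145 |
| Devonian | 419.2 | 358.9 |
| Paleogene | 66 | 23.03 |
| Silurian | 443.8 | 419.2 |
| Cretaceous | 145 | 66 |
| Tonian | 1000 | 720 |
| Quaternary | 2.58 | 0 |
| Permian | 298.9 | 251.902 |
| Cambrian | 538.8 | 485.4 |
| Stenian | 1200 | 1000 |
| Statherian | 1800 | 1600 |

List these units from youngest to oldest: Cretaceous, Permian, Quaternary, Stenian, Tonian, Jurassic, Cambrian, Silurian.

The oldest of these is Stenian (starts 1200 Ma) and the youngest is Quaternary (ends 0 Ma).
In between, by decreasing start age: Tonian (1000), Cambrian (538.8), Silurian (443.8), Permian (298.9), Jurassic (201.4), Cretaceous (145).
Listing youngest first means reversing that sequence.

Quaternary, Cretaceous, Jurassic, Permian, Silurian, Cambrian, Tonian, Stenian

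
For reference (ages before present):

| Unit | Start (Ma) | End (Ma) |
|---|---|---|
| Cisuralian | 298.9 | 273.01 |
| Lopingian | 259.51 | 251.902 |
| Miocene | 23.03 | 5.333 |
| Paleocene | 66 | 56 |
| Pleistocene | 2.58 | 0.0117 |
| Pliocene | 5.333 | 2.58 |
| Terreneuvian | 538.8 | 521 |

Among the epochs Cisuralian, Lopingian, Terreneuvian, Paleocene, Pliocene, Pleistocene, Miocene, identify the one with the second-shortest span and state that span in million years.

Start − end for each: Cisuralian 298.9 − 273.01 = 25.89; Lopingian 259.51 − 251.902 = 7.608; Terreneuvian 538.8 − 521 = 17.8; Paleocene 66 − 56 = 10; Pliocene 5.333 − 2.58 = 2.753; Pleistocene 2.58 − 0.0117 = 2.5683; Miocene 23.03 − 5.333 = 17.697.
Ranking these from shortest: Pleistocene < Pliocene < Lopingian < Paleocene < Miocene < Terreneuvian < Cisuralian.
Position 2 in that ranking is Pliocene, which lasted 2.753 Myr.

Pliocene, 2.753 million years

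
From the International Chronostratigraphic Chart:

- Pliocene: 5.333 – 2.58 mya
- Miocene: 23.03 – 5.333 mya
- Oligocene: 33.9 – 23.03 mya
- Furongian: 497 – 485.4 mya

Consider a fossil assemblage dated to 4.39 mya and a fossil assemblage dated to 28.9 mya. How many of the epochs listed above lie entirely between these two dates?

1

The older date is 28.9 Ma and the younger is 4.39 Ma.
Epochs with start < 28.9 and end > 4.39 Ma: Miocene (23.03–5.333).
That is 1 complete epoch.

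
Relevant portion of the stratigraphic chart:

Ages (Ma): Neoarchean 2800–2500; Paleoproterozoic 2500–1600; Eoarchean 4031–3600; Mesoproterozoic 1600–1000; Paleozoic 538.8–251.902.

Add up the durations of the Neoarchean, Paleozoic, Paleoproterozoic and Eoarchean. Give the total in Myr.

Duration is start − end for each: (2800 − 2500) + (538.8 − 251.902) + (2500 − 1600) + (4031 − 3600).
That is 300 + 286.898 + 900 + 431, which totals 1917.898 million years.

1917.898 million years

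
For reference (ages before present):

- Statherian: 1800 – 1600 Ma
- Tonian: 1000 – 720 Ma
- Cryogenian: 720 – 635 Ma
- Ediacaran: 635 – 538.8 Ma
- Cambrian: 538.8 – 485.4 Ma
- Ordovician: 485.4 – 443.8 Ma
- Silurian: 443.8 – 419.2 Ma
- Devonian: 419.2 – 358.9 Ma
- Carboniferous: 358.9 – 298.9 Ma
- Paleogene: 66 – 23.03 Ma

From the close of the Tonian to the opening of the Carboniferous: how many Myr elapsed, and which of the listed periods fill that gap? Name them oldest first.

361.1 million years; Cryogenian, Ediacaran, Cambrian, Ordovician, Silurian, Devonian

The Tonian closes at 720 Ma and the Carboniferous opens at 358.9 Ma, so the interval is 720 − 358.9 = 361.1 Myr.
A period fits inside if it starts at or after 720 Ma and ends at or before 358.9 Ma; oldest first that gives Cryogenian, Ediacaran, Cambrian, Ordovician, Silurian, Devonian.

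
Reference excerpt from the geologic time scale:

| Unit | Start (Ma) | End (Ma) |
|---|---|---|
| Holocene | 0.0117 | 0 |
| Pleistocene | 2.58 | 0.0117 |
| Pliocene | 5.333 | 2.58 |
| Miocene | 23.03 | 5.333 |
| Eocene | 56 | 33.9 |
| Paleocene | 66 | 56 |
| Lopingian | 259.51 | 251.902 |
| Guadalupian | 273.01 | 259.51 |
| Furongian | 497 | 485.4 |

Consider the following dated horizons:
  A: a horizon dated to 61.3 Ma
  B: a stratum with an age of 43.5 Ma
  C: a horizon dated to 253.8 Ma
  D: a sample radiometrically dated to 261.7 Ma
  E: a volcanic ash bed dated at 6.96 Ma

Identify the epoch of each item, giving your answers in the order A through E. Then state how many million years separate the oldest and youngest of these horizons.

A — Paleocene; B — Eocene; C — Lopingian; D — Guadalupian; E — Miocene; span 254.74 million years

A: 61.3 Ma lies in 66–56 Ma, so Paleocene.
B: 43.5 Ma lies in 56–33.9 Ma, so Eocene.
C: 253.8 Ma lies in 259.51–251.902 Ma, so Lopingian.
D: 261.7 Ma lies in 273.01–259.51 Ma, so Guadalupian.
E: 6.96 Ma lies in 23.03–5.333 Ma, so Miocene.
Oldest = 261.7 Ma, youngest = 6.96 Ma → span 254.74 Myr.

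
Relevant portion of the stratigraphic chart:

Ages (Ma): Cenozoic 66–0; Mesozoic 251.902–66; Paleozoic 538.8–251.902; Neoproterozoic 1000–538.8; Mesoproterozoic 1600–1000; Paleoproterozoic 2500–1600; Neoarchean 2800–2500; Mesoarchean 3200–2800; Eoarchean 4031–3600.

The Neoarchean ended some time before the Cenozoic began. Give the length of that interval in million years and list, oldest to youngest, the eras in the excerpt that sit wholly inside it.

The Neoarchean closes at 2500 Ma and the Cenozoic opens at 66 Ma, so the interval is 2500 − 66 = 2434 Myr.
An era fits inside if it starts at or after 2500 Ma and ends at or before 66 Ma; oldest first that gives Paleoproterozoic, Mesoproterozoic, Neoproterozoic, Paleozoic, Mesozoic.

2434 million years; Paleoproterozoic, Mesoproterozoic, Neoproterozoic, Paleozoic, Mesozoic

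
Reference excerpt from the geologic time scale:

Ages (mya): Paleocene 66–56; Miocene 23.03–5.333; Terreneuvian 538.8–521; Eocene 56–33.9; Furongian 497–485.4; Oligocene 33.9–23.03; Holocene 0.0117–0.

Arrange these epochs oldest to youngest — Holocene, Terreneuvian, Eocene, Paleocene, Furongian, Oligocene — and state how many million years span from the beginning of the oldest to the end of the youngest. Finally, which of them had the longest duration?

Start ages (Ma): Terreneuvian 538.8, Furongian 497, Paleocene 66, Eocene 56, Oligocene 33.9, Holocene 0.0117.
Ordered oldest to youngest: Terreneuvian, Furongian, Paleocene, Eocene, Oligocene, Holocene.
Span = 538.8 − 0 = 538.8 Myr.
Durations: Furongian 11.6, Oligocene 10.87, Paleocene 10, Terreneuvian 17.8, Holocene 0.0117, Eocene 22.1 → longest is Eocene (22.1 Myr).

Terreneuvian, Furongian, Paleocene, Eocene, Oligocene, Holocene; total span 538.8 Myr; longest is Eocene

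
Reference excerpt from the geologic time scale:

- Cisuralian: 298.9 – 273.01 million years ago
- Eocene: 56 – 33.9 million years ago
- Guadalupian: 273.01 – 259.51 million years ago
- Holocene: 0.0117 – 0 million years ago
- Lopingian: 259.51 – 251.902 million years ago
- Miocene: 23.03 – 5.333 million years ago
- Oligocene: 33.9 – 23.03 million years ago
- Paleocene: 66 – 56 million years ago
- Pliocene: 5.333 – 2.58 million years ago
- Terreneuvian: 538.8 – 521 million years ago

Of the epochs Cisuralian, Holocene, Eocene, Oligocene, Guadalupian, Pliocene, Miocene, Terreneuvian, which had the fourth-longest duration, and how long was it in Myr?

Miocene, 17.697 million years

Durations: Cisuralian 25.89; Holocene 0.0117; Eocene 22.1; Oligocene 10.87; Guadalupian 13.5; Pliocene 2.753; Miocene 17.697; Terreneuvian 17.8 Myr.
Sorted longest-first: Cisuralian (25.89), Eocene (22.1), Terreneuvian (17.8), Miocene (17.697), Guadalupian (13.5), Oligocene (10.87), Pliocene (2.753), Holocene (0.0117).
The fourth longest is Miocene at 17.697 Myr.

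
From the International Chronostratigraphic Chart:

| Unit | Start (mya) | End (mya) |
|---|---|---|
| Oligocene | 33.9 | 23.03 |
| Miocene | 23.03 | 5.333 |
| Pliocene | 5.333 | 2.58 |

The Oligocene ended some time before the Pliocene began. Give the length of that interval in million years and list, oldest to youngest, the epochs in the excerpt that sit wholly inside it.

End of Oligocene = 23.03 Ma; start of Pliocene = 5.333 Ma.
Gap = 23.03 − 5.333 = 17.697 Myr.
Epochs wholly inside 23.03–5.333 Ma: Miocene (23.03–5.333).

17.697 million years; Miocene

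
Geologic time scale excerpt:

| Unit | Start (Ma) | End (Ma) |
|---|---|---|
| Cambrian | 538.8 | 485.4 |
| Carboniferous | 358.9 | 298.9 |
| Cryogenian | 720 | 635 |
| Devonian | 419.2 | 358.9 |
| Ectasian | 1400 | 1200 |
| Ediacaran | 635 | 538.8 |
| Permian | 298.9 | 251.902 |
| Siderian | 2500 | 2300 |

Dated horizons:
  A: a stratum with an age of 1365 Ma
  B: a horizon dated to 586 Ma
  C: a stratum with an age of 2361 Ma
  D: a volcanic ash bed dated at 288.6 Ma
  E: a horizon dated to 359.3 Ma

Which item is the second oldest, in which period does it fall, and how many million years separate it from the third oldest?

Larger Ma means older, so oldest first: C 2361 > A 1365 > B 586 > E 359.3 > D 288.6.
Counting 2 along gives A (1365 Ma); the excerpt puts that inside the Ectasian, 1400–1200 Ma.
Next in line is B (586 Ma), and 1365 − 586 = 779 Myr.

A, in the Ectasian; 779 million years to B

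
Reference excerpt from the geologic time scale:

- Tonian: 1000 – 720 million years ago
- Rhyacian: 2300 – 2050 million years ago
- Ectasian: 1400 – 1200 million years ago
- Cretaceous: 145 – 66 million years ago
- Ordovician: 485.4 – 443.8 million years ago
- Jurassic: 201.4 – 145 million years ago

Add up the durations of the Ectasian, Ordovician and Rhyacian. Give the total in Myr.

491.6 million years

Each duration: Ectasian = 200; Ordovician = 41.6; Rhyacian = 250.
Sum: 200 + 41.6 + 250 = 491.6 Myr.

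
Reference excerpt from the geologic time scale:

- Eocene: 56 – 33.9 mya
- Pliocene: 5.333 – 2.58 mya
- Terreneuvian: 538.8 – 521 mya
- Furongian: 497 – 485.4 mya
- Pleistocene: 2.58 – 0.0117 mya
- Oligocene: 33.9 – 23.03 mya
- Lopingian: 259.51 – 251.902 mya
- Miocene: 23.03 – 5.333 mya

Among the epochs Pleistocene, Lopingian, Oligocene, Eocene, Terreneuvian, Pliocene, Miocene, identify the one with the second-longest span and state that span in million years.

Start − end for each: Pleistocene 2.58 − 0.0117 = 2.5683; Lopingian 259.51 − 251.902 = 7.608; Oligocene 33.9 − 23.03 = 10.87; Eocene 56 − 33.9 = 22.1; Terreneuvian 538.8 − 521 = 17.8; Pliocene 5.333 − 2.58 = 2.753; Miocene 23.03 − 5.333 = 17.697.
Ranking these from longest: Eocene > Terreneuvian > Miocene > Oligocene > Lopingian > Pliocene > Pleistocene.
Position 2 in that ranking is Terreneuvian, which lasted 17.8 Myr.

Terreneuvian, 17.8 million years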